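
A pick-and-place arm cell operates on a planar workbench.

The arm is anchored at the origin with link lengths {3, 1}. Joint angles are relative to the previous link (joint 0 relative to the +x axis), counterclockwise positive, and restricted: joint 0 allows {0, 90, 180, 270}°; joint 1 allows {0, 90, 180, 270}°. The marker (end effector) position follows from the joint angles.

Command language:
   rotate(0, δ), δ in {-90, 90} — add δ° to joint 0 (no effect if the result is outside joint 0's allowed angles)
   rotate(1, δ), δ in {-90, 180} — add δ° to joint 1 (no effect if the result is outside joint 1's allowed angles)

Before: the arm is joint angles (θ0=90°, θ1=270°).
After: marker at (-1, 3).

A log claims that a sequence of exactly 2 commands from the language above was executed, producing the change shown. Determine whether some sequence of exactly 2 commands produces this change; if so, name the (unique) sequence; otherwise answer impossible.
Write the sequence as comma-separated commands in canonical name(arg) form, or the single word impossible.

rotate(1, -90), rotate(1, -90)

initial: joint angles (θ0=90°, θ1=270°)
1. rotate(1, -90) → joint angles (θ0=90°, θ1=180°)
2. rotate(1, -90) → joint angles (θ0=90°, θ1=90°)
no other 2-command option fits: unique.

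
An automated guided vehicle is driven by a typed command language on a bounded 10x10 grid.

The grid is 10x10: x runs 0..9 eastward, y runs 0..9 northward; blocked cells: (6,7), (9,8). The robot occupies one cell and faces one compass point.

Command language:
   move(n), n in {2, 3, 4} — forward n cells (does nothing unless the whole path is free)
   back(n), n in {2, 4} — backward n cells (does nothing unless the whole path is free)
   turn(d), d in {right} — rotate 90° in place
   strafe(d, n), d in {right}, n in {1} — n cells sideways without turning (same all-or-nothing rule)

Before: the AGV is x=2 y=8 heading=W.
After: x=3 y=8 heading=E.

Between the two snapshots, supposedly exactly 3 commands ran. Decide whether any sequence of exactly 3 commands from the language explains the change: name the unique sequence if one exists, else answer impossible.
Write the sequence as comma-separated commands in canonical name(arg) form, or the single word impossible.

key: position moved to (3,8) AND the heading swung to E — translation plus rotation needed
initial: x=2 y=8 heading=W
[1] after turn(right): x=2 y=8 heading=N
[2] after strafe(right, 1): x=3 y=8 heading=N
[3] after turn(right): x=3 y=8 heading=E
no rival 3-sequence matches.

turn(right), strafe(right, 1), turn(right)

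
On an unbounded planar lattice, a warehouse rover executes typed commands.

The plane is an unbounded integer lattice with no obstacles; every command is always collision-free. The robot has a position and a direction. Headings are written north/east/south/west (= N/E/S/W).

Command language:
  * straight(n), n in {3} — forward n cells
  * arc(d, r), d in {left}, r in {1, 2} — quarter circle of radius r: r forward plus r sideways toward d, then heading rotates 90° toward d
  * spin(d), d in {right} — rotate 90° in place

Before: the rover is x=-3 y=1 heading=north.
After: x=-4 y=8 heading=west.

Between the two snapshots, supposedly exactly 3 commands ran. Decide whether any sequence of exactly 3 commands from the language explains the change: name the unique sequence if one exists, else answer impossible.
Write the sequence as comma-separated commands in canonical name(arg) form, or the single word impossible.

key: cell and facing (now W) both changed — the 3 commands mix motion and turning
start: x=-3 y=1 heading=north
step 1 (straight(3)): x=-3 y=4 heading=north
step 2 (straight(3)): x=-3 y=7 heading=north
step 3 (arc(left, 1)): x=-4 y=8 heading=west
no other 3-command option fits: unique.

straight(3), straight(3), arc(left, 1)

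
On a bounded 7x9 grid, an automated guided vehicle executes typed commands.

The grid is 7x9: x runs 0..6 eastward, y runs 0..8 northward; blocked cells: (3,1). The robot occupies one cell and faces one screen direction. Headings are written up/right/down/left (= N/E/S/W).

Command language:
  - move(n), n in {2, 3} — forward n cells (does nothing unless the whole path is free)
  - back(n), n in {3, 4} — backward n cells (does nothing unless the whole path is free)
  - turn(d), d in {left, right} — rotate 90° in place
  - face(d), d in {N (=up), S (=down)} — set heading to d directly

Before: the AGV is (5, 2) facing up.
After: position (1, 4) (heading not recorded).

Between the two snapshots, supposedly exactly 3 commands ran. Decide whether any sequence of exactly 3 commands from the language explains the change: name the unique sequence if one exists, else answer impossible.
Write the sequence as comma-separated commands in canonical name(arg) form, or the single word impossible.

move(2), turn(right), back(4)

key: running back(4) before move(2) would end elsewhere — order is forced
start: (5, 2) facing up
1. move(2) → (5, 4) facing up
2. turn(right) → (5, 4) facing right
3. back(4) → (1, 4) facing right
all 512 alternatives checked — unique.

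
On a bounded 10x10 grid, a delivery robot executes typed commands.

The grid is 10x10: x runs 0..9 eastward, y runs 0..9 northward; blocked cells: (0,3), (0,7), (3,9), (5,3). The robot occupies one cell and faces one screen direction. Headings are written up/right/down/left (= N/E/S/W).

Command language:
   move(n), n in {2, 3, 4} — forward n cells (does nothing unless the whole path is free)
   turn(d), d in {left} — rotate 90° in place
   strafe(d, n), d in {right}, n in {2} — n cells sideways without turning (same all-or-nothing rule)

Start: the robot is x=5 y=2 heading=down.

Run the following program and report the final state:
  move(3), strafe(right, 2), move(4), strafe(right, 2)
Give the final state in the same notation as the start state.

start: x=5 y=2 heading=down
[1] after move(3): x=5 y=2 heading=down
[2] after strafe(right, 2): x=3 y=2 heading=down
[3] after move(4): x=3 y=2 heading=down
[4] after strafe(right, 2): x=1 y=2 heading=down

x=1 y=2 heading=down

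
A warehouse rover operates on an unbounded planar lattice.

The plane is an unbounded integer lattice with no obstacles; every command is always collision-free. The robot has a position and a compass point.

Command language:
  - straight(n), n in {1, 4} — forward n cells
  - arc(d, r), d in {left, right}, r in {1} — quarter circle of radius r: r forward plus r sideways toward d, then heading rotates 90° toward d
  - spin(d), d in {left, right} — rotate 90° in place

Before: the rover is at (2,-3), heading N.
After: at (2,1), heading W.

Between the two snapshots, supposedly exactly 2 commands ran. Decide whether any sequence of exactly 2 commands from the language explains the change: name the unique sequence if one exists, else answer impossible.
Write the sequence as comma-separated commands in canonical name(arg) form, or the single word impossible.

straight(4), spin(left)

key: running spin(left) before straight(4) would end elsewhere — order is forced
from: at (2,-3), heading N
1. straight(4) → at (2,1), heading N
2. spin(left) → at (2,1), heading W
no rival 2-sequence matches.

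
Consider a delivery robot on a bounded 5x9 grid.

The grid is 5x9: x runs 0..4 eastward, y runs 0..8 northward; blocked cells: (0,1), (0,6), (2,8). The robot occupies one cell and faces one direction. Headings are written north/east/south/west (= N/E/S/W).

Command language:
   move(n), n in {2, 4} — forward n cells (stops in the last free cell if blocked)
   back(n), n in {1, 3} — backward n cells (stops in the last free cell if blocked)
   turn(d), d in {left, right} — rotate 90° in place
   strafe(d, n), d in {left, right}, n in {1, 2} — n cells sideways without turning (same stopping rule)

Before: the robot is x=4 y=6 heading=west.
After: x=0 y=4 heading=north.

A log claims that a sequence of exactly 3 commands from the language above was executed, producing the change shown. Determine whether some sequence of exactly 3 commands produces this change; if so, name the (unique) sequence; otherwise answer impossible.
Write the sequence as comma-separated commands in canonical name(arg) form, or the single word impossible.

strafe(left, 2), move(4), turn(right)

key: position moved to (0,4) AND the heading swung to N — translation plus rotation needed
initial: x=4 y=6 heading=west
1. strafe(left, 2) → x=4 y=4 heading=west
2. move(4) → x=0 y=4 heading=west
3. turn(right) → x=0 y=4 heading=north
all 1000 alternatives checked — unique.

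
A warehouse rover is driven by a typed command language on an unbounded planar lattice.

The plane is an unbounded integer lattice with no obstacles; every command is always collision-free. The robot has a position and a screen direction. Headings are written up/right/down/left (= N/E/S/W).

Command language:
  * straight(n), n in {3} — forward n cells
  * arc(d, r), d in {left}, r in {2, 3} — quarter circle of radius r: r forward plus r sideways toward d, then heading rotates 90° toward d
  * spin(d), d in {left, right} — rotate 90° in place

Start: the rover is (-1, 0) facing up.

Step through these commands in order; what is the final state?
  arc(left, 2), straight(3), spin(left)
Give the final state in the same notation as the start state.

(-6, 2) facing down

initial: (-1, 0) facing up
step 1 (arc(left, 2)): (-3, 2) facing left
step 2 (straight(3)): (-6, 2) facing left
step 3 (spin(left)): (-6, 2) facing down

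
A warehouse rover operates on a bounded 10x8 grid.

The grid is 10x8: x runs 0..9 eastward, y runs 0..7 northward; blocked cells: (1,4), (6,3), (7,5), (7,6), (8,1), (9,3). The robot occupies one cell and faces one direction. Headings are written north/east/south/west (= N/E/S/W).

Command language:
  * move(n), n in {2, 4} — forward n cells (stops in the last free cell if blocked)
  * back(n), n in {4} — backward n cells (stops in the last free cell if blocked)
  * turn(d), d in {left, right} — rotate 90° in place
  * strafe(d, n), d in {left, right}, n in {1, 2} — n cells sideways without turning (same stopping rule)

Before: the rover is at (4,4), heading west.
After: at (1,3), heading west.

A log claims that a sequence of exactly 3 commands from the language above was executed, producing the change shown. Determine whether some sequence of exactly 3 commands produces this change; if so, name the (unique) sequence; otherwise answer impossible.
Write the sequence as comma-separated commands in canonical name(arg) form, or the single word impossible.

key: heading stays W — no command in the sequence turns
start: at (4,4), heading west
[1] after strafe(left, 1): at (4,3), heading west
[2] after back(4): at (5,3), heading west
[3] after move(4): at (1,3), heading west
no rival 3-sequence matches.

strafe(left, 1), back(4), move(4)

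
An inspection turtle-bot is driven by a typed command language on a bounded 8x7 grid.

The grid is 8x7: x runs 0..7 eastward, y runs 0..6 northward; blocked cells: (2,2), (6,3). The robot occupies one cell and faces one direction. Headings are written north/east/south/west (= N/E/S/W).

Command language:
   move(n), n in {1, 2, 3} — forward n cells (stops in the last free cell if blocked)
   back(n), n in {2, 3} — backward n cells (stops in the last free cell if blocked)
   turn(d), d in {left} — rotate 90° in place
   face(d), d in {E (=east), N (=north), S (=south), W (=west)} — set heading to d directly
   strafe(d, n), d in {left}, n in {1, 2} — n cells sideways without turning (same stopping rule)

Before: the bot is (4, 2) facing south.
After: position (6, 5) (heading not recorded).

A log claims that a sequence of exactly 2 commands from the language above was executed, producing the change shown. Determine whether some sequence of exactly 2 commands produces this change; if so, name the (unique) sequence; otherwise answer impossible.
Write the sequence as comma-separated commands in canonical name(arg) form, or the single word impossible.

key: running strafe(left, 2) before back(3) would end elsewhere — order is forced
begin: (4, 2) facing south
step 1 (back(3)): (4, 5) facing south
step 2 (strafe(left, 2)): (6, 5) facing south
uniquely the one of 144 2-step routes that fits.

back(3), strafe(left, 2)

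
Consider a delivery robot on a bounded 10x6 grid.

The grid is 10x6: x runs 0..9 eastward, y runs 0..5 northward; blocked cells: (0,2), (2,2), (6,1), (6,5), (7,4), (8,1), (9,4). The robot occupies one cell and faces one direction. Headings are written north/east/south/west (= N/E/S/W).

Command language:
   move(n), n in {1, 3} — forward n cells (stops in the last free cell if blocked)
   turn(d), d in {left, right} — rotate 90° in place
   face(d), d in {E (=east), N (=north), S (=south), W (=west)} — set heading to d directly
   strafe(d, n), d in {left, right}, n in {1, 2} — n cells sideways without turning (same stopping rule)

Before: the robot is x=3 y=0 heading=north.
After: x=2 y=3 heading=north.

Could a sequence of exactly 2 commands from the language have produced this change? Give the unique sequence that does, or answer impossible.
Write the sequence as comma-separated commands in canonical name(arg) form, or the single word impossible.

key: order matters: swapping move(3) and strafe(left, 1) lands elsewhere
from: x=3 y=0 heading=north
1. move(3) → x=3 y=3 heading=north
2. strafe(left, 1) → x=2 y=3 heading=north
no other 2-command option fits: unique.

move(3), strafe(left, 1)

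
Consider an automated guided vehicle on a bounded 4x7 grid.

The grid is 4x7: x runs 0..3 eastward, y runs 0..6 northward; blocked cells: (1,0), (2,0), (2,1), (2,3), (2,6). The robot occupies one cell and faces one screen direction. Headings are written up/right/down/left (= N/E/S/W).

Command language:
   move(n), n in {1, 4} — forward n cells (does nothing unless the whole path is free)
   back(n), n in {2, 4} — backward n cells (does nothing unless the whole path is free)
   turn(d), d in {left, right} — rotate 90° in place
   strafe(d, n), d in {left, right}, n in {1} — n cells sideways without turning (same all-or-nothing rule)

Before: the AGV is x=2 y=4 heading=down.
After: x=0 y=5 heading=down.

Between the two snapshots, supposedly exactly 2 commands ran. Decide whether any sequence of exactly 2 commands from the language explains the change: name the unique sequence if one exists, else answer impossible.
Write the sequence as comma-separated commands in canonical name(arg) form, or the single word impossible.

impossible

no 2-step route produces this change.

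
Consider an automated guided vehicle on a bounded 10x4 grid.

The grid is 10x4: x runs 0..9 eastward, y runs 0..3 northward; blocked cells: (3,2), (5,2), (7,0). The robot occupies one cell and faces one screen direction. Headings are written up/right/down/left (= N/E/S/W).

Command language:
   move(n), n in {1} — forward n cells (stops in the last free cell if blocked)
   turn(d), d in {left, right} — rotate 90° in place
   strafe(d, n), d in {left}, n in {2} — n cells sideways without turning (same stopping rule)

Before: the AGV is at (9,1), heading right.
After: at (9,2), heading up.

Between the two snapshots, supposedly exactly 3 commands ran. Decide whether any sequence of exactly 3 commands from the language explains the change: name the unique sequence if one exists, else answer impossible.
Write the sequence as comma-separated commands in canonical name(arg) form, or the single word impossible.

move(1), turn(left), move(1)

key: position moved to (9,2) AND the heading swung to N — translation plus rotation needed
start: at (9,1), heading right
step 1 (move(1)): at (9,1), heading right
step 2 (turn(left)): at (9,1), heading up
step 3 (move(1)): at (9,2), heading up
no other 3-command option fits: unique.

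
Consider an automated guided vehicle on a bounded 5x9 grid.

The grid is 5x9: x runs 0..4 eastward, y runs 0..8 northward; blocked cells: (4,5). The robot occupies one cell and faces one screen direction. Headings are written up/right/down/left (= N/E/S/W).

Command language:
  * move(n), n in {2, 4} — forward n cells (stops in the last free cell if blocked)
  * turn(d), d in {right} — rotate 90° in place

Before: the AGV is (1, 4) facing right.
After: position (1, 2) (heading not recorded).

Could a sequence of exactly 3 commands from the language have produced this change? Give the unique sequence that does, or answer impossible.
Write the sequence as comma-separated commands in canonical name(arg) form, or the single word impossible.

turn(right), move(2), turn(right)

from: (1, 4) facing right
step 1 (turn(right)): (1, 4) facing down
step 2 (move(2)): (1, 2) facing down
step 3 (turn(right)): (1, 2) facing left
no rival 3-sequence matches.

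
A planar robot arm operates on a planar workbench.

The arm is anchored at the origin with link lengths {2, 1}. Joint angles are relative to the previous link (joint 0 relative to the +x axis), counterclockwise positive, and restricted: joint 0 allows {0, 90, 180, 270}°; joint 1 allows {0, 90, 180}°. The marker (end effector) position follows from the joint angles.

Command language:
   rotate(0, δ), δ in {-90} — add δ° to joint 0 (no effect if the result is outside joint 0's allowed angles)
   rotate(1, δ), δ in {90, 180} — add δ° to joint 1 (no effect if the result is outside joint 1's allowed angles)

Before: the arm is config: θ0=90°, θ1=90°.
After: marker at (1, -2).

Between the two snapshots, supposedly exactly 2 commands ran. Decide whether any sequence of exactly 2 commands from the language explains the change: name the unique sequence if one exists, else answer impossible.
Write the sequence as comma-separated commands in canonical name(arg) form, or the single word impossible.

rotate(0, -90), rotate(0, -90)

t0: config: θ0=90°, θ1=90°
step 1 (rotate(0, -90)): config: θ0=0°, θ1=90°
step 2 (rotate(0, -90)): config: θ0=270°, θ1=90°
no rival 2-sequence matches.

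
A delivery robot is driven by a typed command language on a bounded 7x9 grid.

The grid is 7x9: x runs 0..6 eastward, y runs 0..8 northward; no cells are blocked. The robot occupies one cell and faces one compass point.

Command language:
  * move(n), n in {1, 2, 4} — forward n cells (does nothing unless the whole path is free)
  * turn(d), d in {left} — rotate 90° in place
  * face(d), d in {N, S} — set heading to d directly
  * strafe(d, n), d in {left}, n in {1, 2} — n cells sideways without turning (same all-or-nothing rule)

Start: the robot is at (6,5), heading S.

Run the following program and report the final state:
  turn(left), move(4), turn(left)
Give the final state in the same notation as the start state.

t0: at (6,5), heading S
step 1 (turn(left)): at (6,5), heading E
step 2 (move(4)): at (6,5), heading E
step 3 (turn(left)): at (6,5), heading N

at (6,5), heading N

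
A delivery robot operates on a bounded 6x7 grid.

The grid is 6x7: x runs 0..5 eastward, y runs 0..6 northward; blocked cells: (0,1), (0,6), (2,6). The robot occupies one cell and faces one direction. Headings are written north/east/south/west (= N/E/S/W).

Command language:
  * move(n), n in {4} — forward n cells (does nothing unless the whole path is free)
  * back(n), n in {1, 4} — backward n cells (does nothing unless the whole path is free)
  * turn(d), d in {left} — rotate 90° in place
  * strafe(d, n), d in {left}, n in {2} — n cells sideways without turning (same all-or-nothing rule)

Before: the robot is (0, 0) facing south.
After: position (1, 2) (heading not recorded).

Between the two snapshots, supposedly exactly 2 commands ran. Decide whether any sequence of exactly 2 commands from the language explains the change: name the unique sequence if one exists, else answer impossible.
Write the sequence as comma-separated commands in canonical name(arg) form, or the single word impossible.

no 2-step route produces this change.

impossible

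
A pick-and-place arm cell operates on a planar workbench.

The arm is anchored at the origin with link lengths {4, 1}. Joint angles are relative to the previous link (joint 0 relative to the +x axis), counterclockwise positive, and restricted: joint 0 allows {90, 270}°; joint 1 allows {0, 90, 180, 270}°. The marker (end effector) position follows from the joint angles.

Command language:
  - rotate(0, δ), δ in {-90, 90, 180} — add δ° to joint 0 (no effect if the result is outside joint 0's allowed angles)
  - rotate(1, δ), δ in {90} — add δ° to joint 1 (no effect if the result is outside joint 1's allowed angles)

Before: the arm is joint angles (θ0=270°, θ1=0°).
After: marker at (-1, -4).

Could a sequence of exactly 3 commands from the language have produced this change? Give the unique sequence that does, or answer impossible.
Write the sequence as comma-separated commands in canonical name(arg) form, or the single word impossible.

initial: joint angles (θ0=270°, θ1=0°)
1. rotate(1, 90) → joint angles (θ0=270°, θ1=90°)
2. rotate(1, 90) → joint angles (θ0=270°, θ1=180°)
3. rotate(1, 90) → joint angles (θ0=270°, θ1=270°)
no rival 3-sequence matches.

rotate(1, 90), rotate(1, 90), rotate(1, 90)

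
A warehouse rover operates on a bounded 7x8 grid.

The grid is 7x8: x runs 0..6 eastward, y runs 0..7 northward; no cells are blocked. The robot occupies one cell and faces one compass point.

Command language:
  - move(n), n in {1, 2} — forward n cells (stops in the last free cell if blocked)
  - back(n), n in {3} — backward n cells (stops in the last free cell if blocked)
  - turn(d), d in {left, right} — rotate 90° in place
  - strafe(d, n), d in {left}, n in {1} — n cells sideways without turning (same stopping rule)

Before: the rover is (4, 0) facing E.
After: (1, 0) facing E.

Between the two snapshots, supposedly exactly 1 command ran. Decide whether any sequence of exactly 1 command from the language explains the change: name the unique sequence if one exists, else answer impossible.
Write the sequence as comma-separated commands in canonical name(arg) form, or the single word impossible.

back(3)

key: still facing E — the one step turns nothing
begin: (4, 0) facing E
[1] after back(3): (1, 0) facing E
no other 1-command option fits: unique.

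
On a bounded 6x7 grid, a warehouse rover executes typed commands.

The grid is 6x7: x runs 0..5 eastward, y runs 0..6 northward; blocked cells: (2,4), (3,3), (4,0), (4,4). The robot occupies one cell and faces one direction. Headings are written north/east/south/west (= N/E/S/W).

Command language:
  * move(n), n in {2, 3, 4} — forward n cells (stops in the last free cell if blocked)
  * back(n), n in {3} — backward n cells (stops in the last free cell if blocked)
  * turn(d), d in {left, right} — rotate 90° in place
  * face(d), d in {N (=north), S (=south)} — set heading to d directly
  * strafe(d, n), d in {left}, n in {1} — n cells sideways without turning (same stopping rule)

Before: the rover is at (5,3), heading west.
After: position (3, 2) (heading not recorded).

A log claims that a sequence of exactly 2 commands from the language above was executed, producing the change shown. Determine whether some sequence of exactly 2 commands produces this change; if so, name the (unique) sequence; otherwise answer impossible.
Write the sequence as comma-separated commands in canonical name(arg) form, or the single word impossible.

strafe(left, 1), move(2)

key: order matters: swapping strafe(left, 1) and move(2) lands elsewhere
begin: at (5,3), heading west
step 1 (strafe(left, 1)): at (5,2), heading west
step 2 (move(2)): at (3,2), heading west
no other 2-command option fits: unique.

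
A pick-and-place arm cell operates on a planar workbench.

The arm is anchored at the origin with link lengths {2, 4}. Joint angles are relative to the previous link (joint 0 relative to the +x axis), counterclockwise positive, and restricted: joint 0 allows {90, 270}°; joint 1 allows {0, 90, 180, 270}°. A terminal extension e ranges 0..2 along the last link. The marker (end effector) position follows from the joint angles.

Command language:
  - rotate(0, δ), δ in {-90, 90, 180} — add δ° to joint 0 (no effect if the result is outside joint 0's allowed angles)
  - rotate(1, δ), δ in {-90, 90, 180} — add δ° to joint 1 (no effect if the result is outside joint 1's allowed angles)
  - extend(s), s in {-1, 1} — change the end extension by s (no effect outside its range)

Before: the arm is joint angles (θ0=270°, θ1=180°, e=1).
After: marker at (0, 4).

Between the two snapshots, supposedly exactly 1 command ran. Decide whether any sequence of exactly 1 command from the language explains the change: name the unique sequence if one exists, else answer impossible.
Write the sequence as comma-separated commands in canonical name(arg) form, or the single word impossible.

extend(1)

start: joint angles (θ0=270°, θ1=180°, e=1)
1. extend(1) → joint angles (θ0=270°, θ1=180°, e=2)
no other 1-command option fits: unique.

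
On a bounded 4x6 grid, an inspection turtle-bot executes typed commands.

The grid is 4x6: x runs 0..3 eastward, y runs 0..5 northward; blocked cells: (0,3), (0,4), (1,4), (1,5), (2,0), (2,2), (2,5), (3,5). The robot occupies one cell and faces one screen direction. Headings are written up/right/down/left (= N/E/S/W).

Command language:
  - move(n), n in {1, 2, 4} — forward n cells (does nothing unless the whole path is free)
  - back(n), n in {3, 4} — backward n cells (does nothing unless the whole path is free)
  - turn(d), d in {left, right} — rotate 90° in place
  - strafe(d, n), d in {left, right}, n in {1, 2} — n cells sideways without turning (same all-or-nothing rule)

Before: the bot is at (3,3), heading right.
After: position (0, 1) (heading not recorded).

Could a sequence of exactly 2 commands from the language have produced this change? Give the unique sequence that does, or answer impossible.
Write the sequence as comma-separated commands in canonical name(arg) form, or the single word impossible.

key: running back(3) before strafe(right, 2) would end elsewhere — order is forced
start: at (3,3), heading right
step 1 (strafe(right, 2)): at (3,1), heading right
step 2 (back(3)): at (0,1), heading right
no other 2-command option fits: unique.

strafe(right, 2), back(3)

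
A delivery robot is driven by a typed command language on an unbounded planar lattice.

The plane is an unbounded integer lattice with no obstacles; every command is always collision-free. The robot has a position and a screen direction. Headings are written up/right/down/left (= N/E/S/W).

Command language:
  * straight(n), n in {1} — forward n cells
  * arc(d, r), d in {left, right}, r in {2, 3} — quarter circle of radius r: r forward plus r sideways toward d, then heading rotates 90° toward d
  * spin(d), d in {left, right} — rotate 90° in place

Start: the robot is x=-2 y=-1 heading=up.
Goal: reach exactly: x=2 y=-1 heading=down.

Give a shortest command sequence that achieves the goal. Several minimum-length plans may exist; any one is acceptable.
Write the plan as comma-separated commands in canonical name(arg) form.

arc(right, 2), arc(right, 2)

t0: x=-2 y=-1 heading=up
t=1 arc(right, 2) ⇒ x=0 y=1 heading=right
t=2 arc(right, 2) ⇒ x=2 y=-1 heading=down
no 1-step plan works, so 2 is optimal.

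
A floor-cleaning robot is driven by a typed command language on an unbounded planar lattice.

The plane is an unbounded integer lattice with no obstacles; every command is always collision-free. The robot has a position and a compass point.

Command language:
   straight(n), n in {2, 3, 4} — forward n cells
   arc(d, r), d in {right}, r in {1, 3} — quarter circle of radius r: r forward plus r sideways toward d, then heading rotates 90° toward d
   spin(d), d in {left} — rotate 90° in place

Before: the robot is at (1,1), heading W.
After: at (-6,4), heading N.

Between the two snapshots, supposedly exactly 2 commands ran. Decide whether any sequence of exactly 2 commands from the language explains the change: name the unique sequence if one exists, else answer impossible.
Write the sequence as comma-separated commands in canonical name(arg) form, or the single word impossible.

straight(4), arc(right, 3)

key: cell and facing (now N) both changed — the 2 commands mix motion and turning
t0: at (1,1), heading W
step 1 (straight(4)): at (-3,1), heading W
step 2 (arc(right, 3)): at (-6,4), heading N
no other 2-command option fits: unique.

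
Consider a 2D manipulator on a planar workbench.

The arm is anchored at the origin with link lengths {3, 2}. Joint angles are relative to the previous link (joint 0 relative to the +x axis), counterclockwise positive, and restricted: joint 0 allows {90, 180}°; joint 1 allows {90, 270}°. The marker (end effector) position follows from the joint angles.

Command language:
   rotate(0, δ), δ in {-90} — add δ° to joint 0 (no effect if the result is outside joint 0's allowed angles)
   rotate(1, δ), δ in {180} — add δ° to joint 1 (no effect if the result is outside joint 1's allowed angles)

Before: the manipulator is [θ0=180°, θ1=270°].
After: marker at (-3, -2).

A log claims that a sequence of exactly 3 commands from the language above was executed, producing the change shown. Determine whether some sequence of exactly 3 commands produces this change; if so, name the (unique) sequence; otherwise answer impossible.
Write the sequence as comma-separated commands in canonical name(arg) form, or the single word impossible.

start: [θ0=180°, θ1=270°]
t=1 rotate(1, 180) ⇒ [θ0=180°, θ1=90°]
t=2 rotate(1, 180) ⇒ [θ0=180°, θ1=270°]
t=3 rotate(1, 180) ⇒ [θ0=180°, θ1=90°]
no other 3-command option fits: unique.

rotate(1, 180), rotate(1, 180), rotate(1, 180)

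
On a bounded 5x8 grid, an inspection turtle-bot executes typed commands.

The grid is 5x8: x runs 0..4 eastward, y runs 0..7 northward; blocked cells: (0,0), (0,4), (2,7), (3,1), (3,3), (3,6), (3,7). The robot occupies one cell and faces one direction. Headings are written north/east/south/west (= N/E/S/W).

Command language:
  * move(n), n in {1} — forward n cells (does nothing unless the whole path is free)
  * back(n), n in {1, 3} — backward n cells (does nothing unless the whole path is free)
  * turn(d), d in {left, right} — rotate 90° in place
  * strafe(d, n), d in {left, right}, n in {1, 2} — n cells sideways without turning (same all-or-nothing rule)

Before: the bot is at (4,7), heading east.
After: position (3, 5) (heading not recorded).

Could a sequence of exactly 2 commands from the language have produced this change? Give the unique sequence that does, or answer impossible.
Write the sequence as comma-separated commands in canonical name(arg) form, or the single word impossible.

key: running back(1) before strafe(right, 2) would end elsewhere — order is forced
t0: at (4,7), heading east
1. strafe(right, 2) → at (4,5), heading east
2. back(1) → at (3,5), heading east
no rival 2-sequence matches.

strafe(right, 2), back(1)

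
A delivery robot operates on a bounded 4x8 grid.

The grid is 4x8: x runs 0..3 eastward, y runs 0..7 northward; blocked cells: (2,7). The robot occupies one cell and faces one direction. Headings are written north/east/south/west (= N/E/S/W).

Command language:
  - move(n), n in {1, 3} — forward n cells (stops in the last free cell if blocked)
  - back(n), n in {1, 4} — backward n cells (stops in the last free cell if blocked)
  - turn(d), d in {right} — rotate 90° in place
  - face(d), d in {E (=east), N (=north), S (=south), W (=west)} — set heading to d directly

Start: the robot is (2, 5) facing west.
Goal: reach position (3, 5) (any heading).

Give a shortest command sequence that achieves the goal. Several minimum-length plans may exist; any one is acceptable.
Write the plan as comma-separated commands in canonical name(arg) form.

back(4)

start: (2, 5) facing west
1. back(4) → (3, 5) facing west
minimal: 1 command(s), checked below 1.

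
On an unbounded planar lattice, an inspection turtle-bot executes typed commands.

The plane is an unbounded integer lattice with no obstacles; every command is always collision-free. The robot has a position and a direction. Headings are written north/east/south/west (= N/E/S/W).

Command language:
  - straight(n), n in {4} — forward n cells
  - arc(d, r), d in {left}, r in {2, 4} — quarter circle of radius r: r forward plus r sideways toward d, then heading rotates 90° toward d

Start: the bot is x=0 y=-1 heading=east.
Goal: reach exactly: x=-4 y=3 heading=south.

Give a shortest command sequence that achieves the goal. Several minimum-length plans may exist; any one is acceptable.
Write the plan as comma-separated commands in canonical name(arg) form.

from: x=0 y=-1 heading=east
t=1 arc(left, 2) ⇒ x=2 y=1 heading=north
t=2 arc(left, 4) ⇒ x=-2 y=5 heading=west
t=3 arc(left, 2) ⇒ x=-4 y=3 heading=south
nothing shorter than 3 reaches the goal.

arc(left, 2), arc(left, 4), arc(left, 2)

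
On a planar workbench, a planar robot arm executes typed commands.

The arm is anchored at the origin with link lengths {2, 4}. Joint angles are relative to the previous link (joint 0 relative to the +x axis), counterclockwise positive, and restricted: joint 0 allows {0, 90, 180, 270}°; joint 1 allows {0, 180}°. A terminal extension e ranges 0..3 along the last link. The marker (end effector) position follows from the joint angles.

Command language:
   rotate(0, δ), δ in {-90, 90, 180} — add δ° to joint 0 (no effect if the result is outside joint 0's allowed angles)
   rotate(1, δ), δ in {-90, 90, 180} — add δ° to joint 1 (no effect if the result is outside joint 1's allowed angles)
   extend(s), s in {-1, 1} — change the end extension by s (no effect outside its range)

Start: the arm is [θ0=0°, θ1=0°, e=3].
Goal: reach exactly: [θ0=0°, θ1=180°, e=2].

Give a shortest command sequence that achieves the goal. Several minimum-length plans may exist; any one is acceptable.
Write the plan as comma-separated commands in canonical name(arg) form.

extend(-1), rotate(1, 180)

from: [θ0=0°, θ1=0°, e=3]
t=1 extend(-1) ⇒ [θ0=0°, θ1=0°, e=2]
t=2 rotate(1, 180) ⇒ [θ0=0°, θ1=180°, e=2]
minimal: 2 command(s), checked below 2.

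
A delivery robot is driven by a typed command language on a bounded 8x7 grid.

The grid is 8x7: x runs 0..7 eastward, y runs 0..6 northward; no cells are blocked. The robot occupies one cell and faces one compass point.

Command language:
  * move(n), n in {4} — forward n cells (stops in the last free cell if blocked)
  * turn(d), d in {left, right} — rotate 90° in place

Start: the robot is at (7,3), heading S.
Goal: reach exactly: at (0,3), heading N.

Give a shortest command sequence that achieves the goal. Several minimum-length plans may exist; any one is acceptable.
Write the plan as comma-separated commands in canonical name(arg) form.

initial: at (7,3), heading S
step 1 (turn(right)): at (7,3), heading W
step 2 (move(4)): at (3,3), heading W
step 3 (move(4)): at (0,3), heading W
step 4 (turn(right)): at (0,3), heading N
nothing shorter than 4 reaches the goal.

turn(right), move(4), move(4), turn(right)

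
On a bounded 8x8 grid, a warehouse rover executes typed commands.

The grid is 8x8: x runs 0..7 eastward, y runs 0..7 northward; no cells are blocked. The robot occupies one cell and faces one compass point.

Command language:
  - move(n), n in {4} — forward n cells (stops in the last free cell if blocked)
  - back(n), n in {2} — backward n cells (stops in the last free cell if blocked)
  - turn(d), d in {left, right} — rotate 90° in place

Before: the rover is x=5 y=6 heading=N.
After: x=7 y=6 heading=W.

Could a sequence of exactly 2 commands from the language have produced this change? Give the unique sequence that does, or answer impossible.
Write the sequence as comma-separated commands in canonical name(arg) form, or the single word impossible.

turn(left), back(2)

key: position moved to (7,6) AND the heading swung to W — translation plus rotation needed
from: x=5 y=6 heading=N
1. turn(left) → x=5 y=6 heading=W
2. back(2) → x=7 y=6 heading=W
uniquely the one of 16 2-step routes that fits.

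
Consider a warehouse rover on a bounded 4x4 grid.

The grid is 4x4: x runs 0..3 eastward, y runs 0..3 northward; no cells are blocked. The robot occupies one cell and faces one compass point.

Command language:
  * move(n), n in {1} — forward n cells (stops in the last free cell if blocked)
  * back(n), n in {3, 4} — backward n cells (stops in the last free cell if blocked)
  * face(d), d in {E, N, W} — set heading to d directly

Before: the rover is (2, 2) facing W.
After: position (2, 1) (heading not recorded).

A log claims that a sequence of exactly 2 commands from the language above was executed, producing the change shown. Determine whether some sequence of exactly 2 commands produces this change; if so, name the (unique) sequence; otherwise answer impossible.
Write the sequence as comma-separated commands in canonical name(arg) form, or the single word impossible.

impossible

every 2-command combo misses the target.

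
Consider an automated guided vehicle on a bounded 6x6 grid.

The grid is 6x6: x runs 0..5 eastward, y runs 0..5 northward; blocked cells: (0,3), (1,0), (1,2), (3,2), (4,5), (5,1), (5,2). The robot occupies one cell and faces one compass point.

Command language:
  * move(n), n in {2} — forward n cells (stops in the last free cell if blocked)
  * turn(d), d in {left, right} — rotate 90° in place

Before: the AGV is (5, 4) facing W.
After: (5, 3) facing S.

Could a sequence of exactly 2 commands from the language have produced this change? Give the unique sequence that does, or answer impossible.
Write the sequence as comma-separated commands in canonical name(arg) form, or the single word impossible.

turn(left), move(2)

key: position moved to (5,3) AND the heading swung to S — translation plus rotation needed
initial: (5, 4) facing W
t=1 turn(left) ⇒ (5, 4) facing S
t=2 move(2) ⇒ (5, 3) facing S
all 9 alternatives checked — unique.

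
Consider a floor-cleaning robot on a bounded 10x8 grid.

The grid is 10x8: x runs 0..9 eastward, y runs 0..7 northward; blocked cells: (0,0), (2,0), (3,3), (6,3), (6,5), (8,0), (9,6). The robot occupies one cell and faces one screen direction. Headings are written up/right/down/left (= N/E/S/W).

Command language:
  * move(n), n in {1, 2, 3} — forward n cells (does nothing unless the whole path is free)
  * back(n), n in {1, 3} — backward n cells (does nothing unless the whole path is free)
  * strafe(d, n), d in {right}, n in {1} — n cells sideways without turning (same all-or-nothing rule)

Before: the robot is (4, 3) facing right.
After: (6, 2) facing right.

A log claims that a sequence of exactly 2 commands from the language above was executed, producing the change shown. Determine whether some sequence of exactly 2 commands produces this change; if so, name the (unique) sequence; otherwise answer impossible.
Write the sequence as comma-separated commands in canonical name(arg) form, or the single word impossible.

strafe(right, 1), move(2)

key: heading stays E — no command in the sequence turns
initial: (4, 3) facing right
t=1 strafe(right, 1) ⇒ (4, 2) facing right
t=2 move(2) ⇒ (6, 2) facing right
no rival 2-sequence matches.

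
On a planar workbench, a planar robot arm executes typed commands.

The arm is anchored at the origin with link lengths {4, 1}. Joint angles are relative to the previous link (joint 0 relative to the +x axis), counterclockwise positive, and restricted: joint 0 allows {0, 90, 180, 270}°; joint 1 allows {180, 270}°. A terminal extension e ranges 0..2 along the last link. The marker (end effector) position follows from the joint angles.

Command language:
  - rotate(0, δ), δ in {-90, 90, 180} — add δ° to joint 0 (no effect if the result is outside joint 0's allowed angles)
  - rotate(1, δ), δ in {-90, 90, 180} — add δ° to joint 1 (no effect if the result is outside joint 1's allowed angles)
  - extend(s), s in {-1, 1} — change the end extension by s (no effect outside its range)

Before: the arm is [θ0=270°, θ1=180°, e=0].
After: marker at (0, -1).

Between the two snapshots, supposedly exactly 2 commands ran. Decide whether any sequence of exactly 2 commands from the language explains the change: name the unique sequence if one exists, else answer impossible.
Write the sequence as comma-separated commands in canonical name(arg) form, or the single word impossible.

from: [θ0=270°, θ1=180°, e=0]
step 1 (extend(1)): [θ0=270°, θ1=180°, e=1]
step 2 (extend(1)): [θ0=270°, θ1=180°, e=2]
uniquely the one of 64 2-step routes that fits.

extend(1), extend(1)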